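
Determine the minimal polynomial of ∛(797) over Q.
m_α(x) = x^3 - 797

α satisfies α^3 = 797, so x^3 - 797 annihilates α. By the rational root test, a rational root p/q (in lowest terms) of x^3 - 797 would satisfy p^3 = 797 q^3, forcing q = 1 and p^3 = 797; but 797 is not a perfect cube, contradiction. A monic cubic over Q with no rational root is irreducible (any nontrivial factorization would include a linear factor). Hence x^3 - 797 is the minimal polynomial of α, and in particular [Q(α):Q] = 3.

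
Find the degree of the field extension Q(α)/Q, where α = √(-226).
[Q(α):Q] = 2

[Q(α):Q] equals the degree of the minimal polynomial of α. Here α^2 = -226 and x^2 + 226 is irreducible (d = -226 is squarefree, ≠ 1, hence not a square), so deg(m_α) = 2. Thus [Q(α):Q] = 2.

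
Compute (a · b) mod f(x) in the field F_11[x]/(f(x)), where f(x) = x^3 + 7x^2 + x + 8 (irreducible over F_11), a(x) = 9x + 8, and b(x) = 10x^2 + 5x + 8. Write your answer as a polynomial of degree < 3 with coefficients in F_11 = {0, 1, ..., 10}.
a · b ≡ x^2 + 4 (mod f(x))

Multiply in F_11[x]: a(x)·b(x) = (9x + 8)·(10x^2 + 5x + 8) = 2x^3 + 4x^2 + 2x + 9. This has degree ≥ 3, so divide by f(x) over F_11: 2x^3 + 4x^2 + 2x + 9 = (2)·(x^3 + 7x^2 + x + 8) + (x^2 + 4). Hence a·b ≡ x^2 + 4 (mod f). (F_11[x]/(f) is a field with 11^3 = 1331 elements since f is irreducible of degree 3.)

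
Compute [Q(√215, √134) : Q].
[Q(√215, √134) : Q] = 4

[Q(√215):Q] = 2 (min poly x^2 - 215, irreducible since 215 is squarefree > 1). For the top step, suppose √134 ∈ Q(√215), say √134 = c + d√215 with c, d ∈ Q. Squaring: 134 = c^2 + 215d^2 + 2cd√215. Since √215 ∉ Q this forces 2cd = 0. If d = 0 then √134 = c ∈ Q, contradicting 134 squarefree > 1. If c = 0 then 134 = 215d^2, so 215·134 = (215d)^2 is a perfect square in Q — but 215·134 = 28810 is not a perfect square (since 215 and 134 are distinct squarefree integers). Contradiction. Hence √134 ∉ Q(√215), so x^2 - 134 stays irreducible over Q(√215) and [Q(√215, √134) : Q(√215)] = 2. By the tower law, [Q(√215, √134) : Q] = 2 · 2 = 4.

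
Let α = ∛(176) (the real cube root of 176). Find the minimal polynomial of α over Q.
m_α(x) = x^3 - 176

α satisfies α^3 = 176, so x^3 - 176 annihilates α. By the rational root test, a rational root p/q (in lowest terms) of x^3 - 176 would satisfy p^3 = 176 q^3, forcing q = 1 and p^3 = 176; but 176 is not a perfect cube, contradiction. A monic cubic over Q with no rational root is irreducible (any nontrivial factorization would include a linear factor). Hence x^3 - 176 is the minimal polynomial of α, and in particular [Q(α):Q] = 3.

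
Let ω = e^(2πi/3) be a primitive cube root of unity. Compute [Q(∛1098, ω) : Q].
[Q(∛1098, ω) : Q] = 6

[Q(∛1098):Q] = 3 (min poly x^3 - 1098, irreducible since 1098 is not a perfect cube). [Q(ω):Q] = 2 (min poly x^2 + x + 1). Since Q(∛1098) ⊂ R and ω ∉ R, we have ω ∉ Q(∛1098), so x^2 + x + 1 remains irreducible over Q(∛1098) and [Q(∛1098, ω) : Q(∛1098)] = 2. By the tower law, [Q(∛1098, ω) : Q] = 3 · 2 = 6. (In fact Q(∛1098, ω) is the splitting field of x^3 - 1098 over Q.)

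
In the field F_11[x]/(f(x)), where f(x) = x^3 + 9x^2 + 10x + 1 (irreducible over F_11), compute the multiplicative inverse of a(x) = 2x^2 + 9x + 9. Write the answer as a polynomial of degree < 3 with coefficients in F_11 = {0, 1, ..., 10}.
a(x)^(-1) ≡ 6x^2 + 10x (mod f(x))

Since f is irreducible over F_11, F_11[x]/(f) is a field and a(x) ≠ 0 has an inverse. Apply the extended Euclidean algorithm to f(x) and a(x) in F_11[x]: f(x) = (6x + 5)·a(x) + (10x);  a(x) = (9x + 2)·(10x) + (9). The last nonzero remainder is the constant 9 = gcd(f, a) in F_11. Back-substituting through the division chain expresses 9 = s(x)·a(x) + t(x)·f(x) with s(x) ≡ 10x^2 + 2x (mod f), so (10x^2 + 2x)·a(x) ≡ 9 (mod f). Multiplying by 9^(-1) ≡ 5 in F_11 gives a(x)^(-1) ≡ 5·(10x^2 + 2x) ≡ 6x^2 + 10x (mod f). Check: (2x^2 + 9x + 9)·(6x^2 + 10x) = x^4 + 8x^3 + x^2 + 2x ≡ 1 (mod x^3 + 9x^2 + 10x + 1).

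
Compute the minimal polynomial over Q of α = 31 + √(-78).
m_α(x) = x^2 - 62x + 1039

From α - 31 = √(-78), squaring gives (α - 31)^2 = -78, i.e. α^2 - 62α + 961 = -78, so α^2 - 62α + 1039 = 0. The discriminant of x^2 - 62x + 1039 is (-62)^2 - 4·(1039) = 3844 - 4156 = -312, and 4·(-78) is not a perfect square in Q since -78 is squarefree and ≠ 1. Hence x^2 - 62x + 1039 is irreducible over Q and is the minimal polynomial of α.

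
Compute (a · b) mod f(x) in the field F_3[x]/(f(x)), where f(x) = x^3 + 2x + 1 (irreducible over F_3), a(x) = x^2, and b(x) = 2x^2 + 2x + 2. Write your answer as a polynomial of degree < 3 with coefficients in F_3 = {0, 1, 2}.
a · b ≡ x^2 + 1 (mod f(x))

Multiply in F_3[x]: a(x)·b(x) = (x^2)·(2x^2 + 2x + 2) = 2x^4 + 2x^3 + 2x^2. This has degree ≥ 3, so divide by f(x) over F_3: 2x^4 + 2x^3 + 2x^2 = (2x + 2)·(x^3 + 2x + 1) + (x^2 + 1). Hence a·b ≡ x^2 + 1 (mod f). (F_3[x]/(f) is a field with 3^3 = 27 elements since f is irreducible of degree 3.)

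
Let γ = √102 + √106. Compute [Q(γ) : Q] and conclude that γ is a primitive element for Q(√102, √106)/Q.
[Q(γ) : Q] = 4 (equivalently, Q(γ) = Q(√102, √106))

Obviously Q(γ) ⊆ Q(√102, √106), and [Q(√102, √106):Q] = 4 (since 102, 106 are distinct squarefree integers > 1 with 10812 not a perfect square). To show equality we compute the minimal polynomial of γ. From γ = √102 + √106: γ^2 = 102 + 2√(10812) + 106 = 208 + 2√(10812), so γ^2 - 208 = 2√(10812); squaring, (γ^2 - 208)^2 = 4·10812, i.e. γ^4 - 416γ^2 + 43264 - 43248 = 0, i.e. γ^4 - 416γ^2 + 16 = 0. So γ is a root of x^4 - 416x^2 + 16. This polynomial is irreducible over Q: it has no rational root (each ±√102 ± √106 is irrational), and any factorization into two quadratics over Q would force √(10812) ∈ Q (pairing opposite roots) or √102, √106 ∈ Q (other pairings), all impossible. Hence [Q(γ):Q] = 4 = [Q(√102, √106):Q], so Q(γ) = Q(√102, √106).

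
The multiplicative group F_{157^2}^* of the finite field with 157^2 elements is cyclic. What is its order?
|F_{157^2}^*| = 24648

F_{157^2} has 157^2 = 24649 elements; its multiplicative group consists of all nonzero elements, so |F_{157^2}^*| = 24649 - 1 = 24648. (It is cyclic since any finite subgroup of the multiplicative group of a field is cyclic.)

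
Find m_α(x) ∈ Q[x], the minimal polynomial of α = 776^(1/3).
m_α(x) = x^3 - 776

α satisfies α^3 = 776, so x^3 - 776 annihilates α. By the rational root test, a rational root p/q (in lowest terms) of x^3 - 776 would satisfy p^3 = 776 q^3, forcing q = 1 and p^3 = 776; but 776 is not a perfect cube, contradiction. A monic cubic over Q with no rational root is irreducible (any nontrivial factorization would include a linear factor). Hence x^3 - 776 is the minimal polynomial of α, and in particular [Q(α):Q] = 3.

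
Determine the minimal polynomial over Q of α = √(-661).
m_α(x) = x^2 + 661

α satisfies α^2 + 661 = 0, so x^2 + 661 annihilates α. Since d = -661 is squarefree and ≠ 1, it is not a perfect square in Q, so x^2 + 661 has no rational root and is therefore irreducible over Q (a degree-2 polynomial over a field is irreducible iff it has no root). Hence m_α(x) = x^2 + 661.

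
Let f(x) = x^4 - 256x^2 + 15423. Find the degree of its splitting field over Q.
[K : Q] = 4

Solving the quadratic in x^2: x^2 = (256 ± √(256^2 - 4·15423))/2 = (256 ± √3844)/2 = (256 ± 62)/2, giving x^2 = 97 or x^2 = 159. So f(x) = (x^2 - 97)(x^2 - 159) and the roots of f are ±√97, ±√159. Hence the splitting field is K = Q(√97, √159). Since 97 and 159 are distinct squarefree integers > 1, their product 15423 is not a perfect square, so √159 ∉ Q(√97). By the tower law [K:Q] = [Q(√97,√159):Q(√97)] · [Q(√97):Q] = 2 · 2 = 4.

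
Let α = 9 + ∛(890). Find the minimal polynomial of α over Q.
m_α(x) = x^3 - 27x^2 + 243x - 1619

Set β = α - 9 = ∛(890), so β^3 = 890. Then (α - 9)^3 - 890 = 0, i.e. α is a root of g(x) = (x - 9)^3 - 890 = x^3 - 27x^2 + 243x - 1619. Since g(x) = h(x - 9) where h(x) = x^3 - 890, and h is irreducible over Q (because 890 is not a perfect cube, so h has no rational root, and a monic cubic with no rational root is irreducible), g is also irreducible (irreducibility is preserved under the substitution x → x - 9). Hence m_α(x) = x^3 - 27x^2 + 243x - 1619.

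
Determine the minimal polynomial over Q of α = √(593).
m_α(x) = x^2 - 593

α satisfies α^2 - 593 = 0, so x^2 - 593 annihilates α. Since d = 593 is squarefree and ≠ 1, it is not a perfect square in Q, so x^2 - 593 has no rational root and is therefore irreducible over Q (a degree-2 polynomial over a field is irreducible iff it has no root). Hence m_α(x) = x^2 - 593.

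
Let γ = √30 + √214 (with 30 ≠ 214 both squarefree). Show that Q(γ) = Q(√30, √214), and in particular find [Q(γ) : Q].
[Q(γ) : Q] = 4 (equivalently, Q(γ) = Q(√30, √214))

Obviously Q(γ) ⊆ Q(√30, √214), and [Q(√30, √214):Q] = 4 (since 30, 214 are distinct squarefree integers > 1 with 6420 not a perfect square). To show equality we compute the minimal polynomial of γ. From γ = √30 + √214: γ^2 = 30 + 2√(6420) + 214 = 244 + 2√(6420), so γ^2 - 244 = 2√(6420); squaring, (γ^2 - 244)^2 = 4·6420, i.e. γ^4 - 488γ^2 + 59536 - 25680 = 0, i.e. γ^4 - 488γ^2 + 33856 = 0. So γ is a root of x^4 - 488x^2 + 33856. This polynomial is irreducible over Q: it has no rational root (each ±√30 ± √214 is irrational), and any factorization into two quadratics over Q would force √(6420) ∈ Q (pairing opposite roots) or √30, √214 ∈ Q (other pairings), all impossible. Hence [Q(γ):Q] = 4 = [Q(√30, √214):Q], so Q(γ) = Q(√30, √214).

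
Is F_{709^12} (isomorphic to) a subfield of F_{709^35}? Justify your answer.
No: F_{709^12} is not a subfield of F_{709^35}

F_{p^m} embeds in F_{p^n} iff m | n. Here 12 ∤ 35 (since 35 = 2·12 + 11 with remainder 11 ≠ 0), so F_{709^12} is not a subfield of F_{709^35}. Equivalently: if it were, the tower law would give 12 = [F_{709^12}:F_709] dividing [F_{709^35}:F_709] = 35, contradiction.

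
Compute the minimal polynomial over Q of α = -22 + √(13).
m_α(x) = x^2 + 44x + 471

From α + 22 = √(13), squaring gives (α + 22)^2 = 13, i.e. α^2 + 44α + 484 = 13, so α^2 + 44α + 471 = 0. The discriminant of x^2 + 44x + 471 is (44)^2 - 4·(471) = 1936 - 1884 = 52, and 4·(13) is not a perfect square in Q since 13 is squarefree and ≠ 1. Hence x^2 + 44x + 471 is irreducible over Q and is the minimal polynomial of α.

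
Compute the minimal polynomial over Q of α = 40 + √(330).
m_α(x) = x^2 - 80x + 1270

From α - 40 = √(330), squaring gives (α - 40)^2 = 330, i.e. α^2 - 80α + 1600 = 330, so α^2 - 80α + 1270 = 0. The discriminant of x^2 - 80x + 1270 is (-80)^2 - 4·(1270) = 6400 - 5080 = 1320, and 4·(330) is not a perfect square in Q since 330 is squarefree and ≠ 1. Hence x^2 - 80x + 1270 is irreducible over Q and is the minimal polynomial of α.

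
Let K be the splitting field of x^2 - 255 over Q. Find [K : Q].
[K : Q] = 2

f(x) = x^2 - 255 factors as (x - √255)(x + √255). The splitting field is K = Q(√255). Since 255 is squarefree and > 1, it is not a perfect square, so x^2 - 255 is irreducible over Q and [Q(√255) : Q] = 2. Hence [K : Q] = 2.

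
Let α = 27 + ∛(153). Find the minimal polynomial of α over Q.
m_α(x) = x^3 - 81x^2 + 2187x - 19836

Set β = α - 27 = ∛(153), so β^3 = 153. Then (α - 27)^3 - 153 = 0, i.e. α is a root of g(x) = (x - 27)^3 - 153 = x^3 - 81x^2 + 2187x - 19836. Since g(x) = h(x - 27) where h(x) = x^3 - 153, and h is irreducible over Q (because 153 is not a perfect cube, so h has no rational root, and a monic cubic with no rational root is irreducible), g is also irreducible (irreducibility is preserved under the substitution x → x - 27). Hence m_α(x) = x^3 - 81x^2 + 2187x - 19836.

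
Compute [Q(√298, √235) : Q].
[Q(√298, √235) : Q] = 4

[Q(√298):Q] = 2 (min poly x^2 - 298, irreducible since 298 is squarefree > 1). For the top step, suppose √235 ∈ Q(√298), say √235 = c + d√298 with c, d ∈ Q. Squaring: 235 = c^2 + 298d^2 + 2cd√298. Since √298 ∉ Q this forces 2cd = 0. If d = 0 then √235 = c ∈ Q, contradicting 235 squarefree > 1. If c = 0 then 235 = 298d^2, so 298·235 = (298d)^2 is a perfect square in Q — but 298·235 = 70030 is not a perfect square (since 298 and 235 are distinct squarefree integers). Contradiction. Hence √235 ∉ Q(√298), so x^2 - 235 stays irreducible over Q(√298) and [Q(√298, √235) : Q(√298)] = 2. By the tower law, [Q(√298, √235) : Q] = 2 · 2 = 4.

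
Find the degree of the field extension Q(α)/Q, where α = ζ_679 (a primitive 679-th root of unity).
[Q(α):Q] = 576

The minimal polynomial of ζ_679 over Q is the 679-th cyclotomic polynomial Φ_679(x), which is irreducible over Q and has degree φ(679) = 576. Hence [Q(α):Q] = φ(679) = 576.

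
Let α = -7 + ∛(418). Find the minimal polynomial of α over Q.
m_α(x) = x^3 + 21x^2 + 147x - 75

Set β = α + 7 = ∛(418), so β^3 = 418. Then (α + 7)^3 - 418 = 0, i.e. α is a root of g(x) = (x + 7)^3 - 418 = x^3 + 21x^2 + 147x - 75. Since g(x) = h(x + 7) where h(x) = x^3 - 418, and h is irreducible over Q (because 418 is not a perfect cube, so h has no rational root, and a monic cubic with no rational root is irreducible), g is also irreducible (irreducibility is preserved under the substitution x → x + 7). Hence m_α(x) = x^3 + 21x^2 + 147x - 75.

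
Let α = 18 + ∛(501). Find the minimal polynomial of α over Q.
m_α(x) = x^3 - 54x^2 + 972x - 6333

Set β = α - 18 = ∛(501), so β^3 = 501. Then (α - 18)^3 - 501 = 0, i.e. α is a root of g(x) = (x - 18)^3 - 501 = x^3 - 54x^2 + 972x - 6333. Since g(x) = h(x - 18) where h(x) = x^3 - 501, and h is irreducible over Q (because 501 is not a perfect cube, so h has no rational root, and a monic cubic with no rational root is irreducible), g is also irreducible (irreducibility is preserved under the substitution x → x - 18). Hence m_α(x) = x^3 - 54x^2 + 972x - 6333.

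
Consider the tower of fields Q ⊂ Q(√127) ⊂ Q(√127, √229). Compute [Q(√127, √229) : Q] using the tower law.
[Q(√127, √229) : Q] = 4

[Q(√127):Q] = 2 (min poly x^2 - 127, irreducible since 127 is squarefree > 1). For the top step, suppose √229 ∈ Q(√127), say √229 = c + d√127 with c, d ∈ Q. Squaring: 229 = c^2 + 127d^2 + 2cd√127. Since √127 ∉ Q this forces 2cd = 0. If d = 0 then √229 = c ∈ Q, contradicting 229 squarefree > 1. If c = 0 then 229 = 127d^2, so 127·229 = (127d)^2 is a perfect square in Q — but 127·229 = 29083 is not a perfect square (since 127 and 229 are distinct squarefree integers). Contradiction. Hence √229 ∉ Q(√127), so x^2 - 229 stays irreducible over Q(√127) and [Q(√127, √229) : Q(√127)] = 2. By the tower law, [Q(√127, √229) : Q] = 2 · 2 = 4.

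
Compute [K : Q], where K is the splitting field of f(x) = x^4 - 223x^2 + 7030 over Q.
[K : Q] = 4

Solving the quadratic in x^2: x^2 = (223 ± √(223^2 - 4·7030))/2 = (223 ± √21609)/2 = (223 ± 147)/2, giving x^2 = 38 or x^2 = 185. So f(x) = (x^2 - 38)(x^2 - 185) and the roots of f are ±√38, ±√185. Hence the splitting field is K = Q(√38, √185). Since 38 and 185 are distinct squarefree integers > 1, their product 7030 is not a perfect square, so √185 ∉ Q(√38). By the tower law [K:Q] = [Q(√38,√185):Q(√38)] · [Q(√38):Q] = 2 · 2 = 4.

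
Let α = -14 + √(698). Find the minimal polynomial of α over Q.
m_α(x) = x^2 + 28x - 502

From α + 14 = √(698), squaring gives (α + 14)^2 = 698, i.e. α^2 + 28α + 196 = 698, so α^2 + 28α - 502 = 0. The discriminant of x^2 + 28x - 502 is (28)^2 - 4·(-502) = 784 + 2008 = 2792, and 4·(698) is not a perfect square in Q since 698 is squarefree and ≠ 1. Hence x^2 + 28x - 502 is irreducible over Q and is the minimal polynomial of α.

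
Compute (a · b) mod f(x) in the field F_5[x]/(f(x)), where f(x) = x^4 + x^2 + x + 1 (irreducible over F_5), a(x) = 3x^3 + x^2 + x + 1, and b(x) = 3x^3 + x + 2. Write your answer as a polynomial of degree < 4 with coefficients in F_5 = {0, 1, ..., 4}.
a · b ≡ 3x^3 + 4x^2 + 3x (mod f(x))

Multiply in F_5[x]: a(x)·b(x) = (3x^3 + x^2 + x + 1)·(3x^3 + x + 2) = 4x^6 + 3x^5 + x^4 + 3x^2 + 3x + 2. This has degree ≥ 4, so divide by f(x) over F_5: 4x^6 + 3x^5 + x^4 + 3x^2 + 3x + 2 = (4x^2 + 3x + 2)·(x^4 + x^2 + x + 1) + (3x^3 + 4x^2 + 3x). Hence a·b ≡ 3x^3 + 4x^2 + 3x (mod f). (F_5[x]/(f) is a field with 5^4 = 625 elements since f is irreducible of degree 4.)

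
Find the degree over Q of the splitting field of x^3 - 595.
[K : Q] = 6

The roots of x^3 - 595 are ∛595, ω∛595, ω^2∛595 where ω = e^(2πi/3) is a primitive cube root of unity, so K = Q(∛595, ω). Now [Q(∛595):Q] = 3 (since 595 is not a perfect cube, x^3 - 595 is irreducible) and [Q(ω):Q] = 2. Both 2 and 3 divide [K:Q], and [K:Q] ≤ 3·2 = 6, so [K:Q] = 6. (Equivalently: Q(∛595) ⊂ R but ω ∉ R, so [K : Q(∛595)] = 2.)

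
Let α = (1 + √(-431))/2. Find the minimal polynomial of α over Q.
m_α(x) = x^2 - x + 108

From 2α - 1 = √(-431), squaring gives (2α - 1)^2 = -431, i.e. 4α^2 - 4α + 1 = -431, so α^2 - α + (1 + 431)/4 = 0. Since -431 ≡ 1 (mod 4), (1 + 431)/4 = 108 ∈ Z. The polynomial x^2 - x + 108 has discriminant 1 - 4·(108) = -431, which is not a perfect square in Q (d = -431 is squarefree and ≠ 1), so x^2 - x + 108 is irreducible over Q. It is the minimal polynomial of α.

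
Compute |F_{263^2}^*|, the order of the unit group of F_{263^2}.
|F_{263^2}^*| = 69168

F_{263^2} has 263^2 = 69169 elements; its multiplicative group consists of all nonzero elements, so |F_{263^2}^*| = 69169 - 1 = 69168. (It is cyclic since any finite subgroup of the multiplicative group of a field is cyclic.)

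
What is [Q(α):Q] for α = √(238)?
[Q(α):Q] = 2

[Q(α):Q] equals the degree of the minimal polynomial of α. Here α^2 = 238 and x^2 - 238 is irreducible (d = 238 is squarefree, ≠ 1, hence not a square), so deg(m_α) = 2. Thus [Q(α):Q] = 2.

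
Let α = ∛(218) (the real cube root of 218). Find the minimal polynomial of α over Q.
m_α(x) = x^3 - 218

α satisfies α^3 = 218, so x^3 - 218 annihilates α. By the rational root test, a rational root p/q (in lowest terms) of x^3 - 218 would satisfy p^3 = 218 q^3, forcing q = 1 and p^3 = 218; but 218 is not a perfect cube, contradiction. A monic cubic over Q with no rational root is irreducible (any nontrivial factorization would include a linear factor). Hence x^3 - 218 is the minimal polynomial of α, and in particular [Q(α):Q] = 3.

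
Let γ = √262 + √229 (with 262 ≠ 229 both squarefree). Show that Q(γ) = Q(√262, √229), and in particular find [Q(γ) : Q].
[Q(γ) : Q] = 4 (equivalently, Q(γ) = Q(√262, √229))

Obviously Q(γ) ⊆ Q(√262, √229), and [Q(√262, √229):Q] = 4 (since 262, 229 are distinct squarefree integers > 1 with 59998 not a perfect square). To show equality we compute the minimal polynomial of γ. From γ = √262 + √229: γ^2 = 262 + 2√(59998) + 229 = 491 + 2√(59998), so γ^2 - 491 = 2√(59998); squaring, (γ^2 - 491)^2 = 4·59998, i.e. γ^4 - 982γ^2 + 241081 - 239992 = 0, i.e. γ^4 - 982γ^2 + 1089 = 0. So γ is a root of x^4 - 982x^2 + 1089. This polynomial is irreducible over Q: it has no rational root (each ±√262 ± √229 is irrational), and any factorization into two quadratics over Q would force √(59998) ∈ Q (pairing opposite roots) or √262, √229 ∈ Q (other pairings), all impossible. Hence [Q(γ):Q] = 4 = [Q(√262, √229):Q], so Q(γ) = Q(√262, √229).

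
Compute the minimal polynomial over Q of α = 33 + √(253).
m_α(x) = x^2 - 66x + 836

From α - 33 = √(253), squaring gives (α - 33)^2 = 253, i.e. α^2 - 66α + 1089 = 253, so α^2 - 66α + 836 = 0. The discriminant of x^2 - 66x + 836 is (-66)^2 - 4·(836) = 4356 - 3344 = 1012, and 4·(253) is not a perfect square in Q since 253 is squarefree and ≠ 1. Hence x^2 - 66x + 836 is irreducible over Q and is the minimal polynomial of α.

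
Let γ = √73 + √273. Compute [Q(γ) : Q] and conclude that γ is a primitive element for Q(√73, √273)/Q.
[Q(γ) : Q] = 4 (equivalently, Q(γ) = Q(√73, √273))

Obviously Q(γ) ⊆ Q(√73, √273), and [Q(√73, √273):Q] = 4 (since 73, 273 are distinct squarefree integers > 1 with 19929 not a perfect square). To show equality we compute the minimal polynomial of γ. From γ = √73 + √273: γ^2 = 73 + 2√(19929) + 273 = 346 + 2√(19929), so γ^2 - 346 = 2√(19929); squaring, (γ^2 - 346)^2 = 4·19929, i.e. γ^4 - 692γ^2 + 119716 - 79716 = 0, i.e. γ^4 - 692γ^2 + 40000 = 0. So γ is a root of x^4 - 692x^2 + 40000. This polynomial is irreducible over Q: it has no rational root (each ±√73 ± √273 is irrational), and any factorization into two quadratics over Q would force √(19929) ∈ Q (pairing opposite roots) or √73, √273 ∈ Q (other pairings), all impossible. Hence [Q(γ):Q] = 4 = [Q(√73, √273):Q], so Q(γ) = Q(√73, √273).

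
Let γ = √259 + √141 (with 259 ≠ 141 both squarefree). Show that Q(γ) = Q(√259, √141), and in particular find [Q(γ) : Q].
[Q(γ) : Q] = 4 (equivalently, Q(γ) = Q(√259, √141))

Obviously Q(γ) ⊆ Q(√259, √141), and [Q(√259, √141):Q] = 4 (since 259, 141 are distinct squarefree integers > 1 with 36519 not a perfect square). To show equality we compute the minimal polynomial of γ. From γ = √259 + √141: γ^2 = 259 + 2√(36519) + 141 = 400 + 2√(36519), so γ^2 - 400 = 2√(36519); squaring, (γ^2 - 400)^2 = 4·36519, i.e. γ^4 - 800γ^2 + 160000 - 146076 = 0, i.e. γ^4 - 800γ^2 + 13924 = 0. So γ is a root of x^4 - 800x^2 + 13924. This polynomial is irreducible over Q: it has no rational root (each ±√259 ± √141 is irrational), and any factorization into two quadratics over Q would force √(36519) ∈ Q (pairing opposite roots) or √259, √141 ∈ Q (other pairings), all impossible. Hence [Q(γ):Q] = 4 = [Q(√259, √141):Q], so Q(γ) = Q(√259, √141).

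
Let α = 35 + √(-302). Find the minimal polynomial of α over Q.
m_α(x) = x^2 - 70x + 1527

From α - 35 = √(-302), squaring gives (α - 35)^2 = -302, i.e. α^2 - 70α + 1225 = -302, so α^2 - 70α + 1527 = 0. The discriminant of x^2 - 70x + 1527 is (-70)^2 - 4·(1527) = 4900 - 6108 = -1208, and 4·(-302) is not a perfect square in Q since -302 is squarefree and ≠ 1. Hence x^2 - 70x + 1527 is irreducible over Q and is the minimal polynomial of α.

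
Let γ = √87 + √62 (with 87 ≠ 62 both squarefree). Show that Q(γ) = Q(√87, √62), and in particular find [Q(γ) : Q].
[Q(γ) : Q] = 4 (equivalently, Q(γ) = Q(√87, √62))

Obviously Q(γ) ⊆ Q(√87, √62), and [Q(√87, √62):Q] = 4 (since 87, 62 are distinct squarefree integers > 1 with 5394 not a perfect square). To show equality we compute the minimal polynomial of γ. From γ = √87 + √62: γ^2 = 87 + 2√(5394) + 62 = 149 + 2√(5394), so γ^2 - 149 = 2√(5394); squaring, (γ^2 - 149)^2 = 4·5394, i.e. γ^4 - 298γ^2 + 22201 - 21576 = 0, i.e. γ^4 - 298γ^2 + 625 = 0. So γ is a root of x^4 - 298x^2 + 625. This polynomial is irreducible over Q: it has no rational root (each ±√87 ± √62 is irrational), and any factorization into two quadratics over Q would force √(5394) ∈ Q (pairing opposite roots) or √87, √62 ∈ Q (other pairings), all impossible. Hence [Q(γ):Q] = 4 = [Q(√87, √62):Q], so Q(γ) = Q(√87, √62).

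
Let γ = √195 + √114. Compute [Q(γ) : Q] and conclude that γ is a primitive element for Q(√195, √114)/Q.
[Q(γ) : Q] = 4 (equivalently, Q(γ) = Q(√195, √114))

Obviously Q(γ) ⊆ Q(√195, √114), and [Q(√195, √114):Q] = 4 (since 195, 114 are distinct squarefree integers > 1 with 22230 not a perfect square). To show equality we compute the minimal polynomial of γ. From γ = √195 + √114: γ^2 = 195 + 2√(22230) + 114 = 309 + 2√(22230), so γ^2 - 309 = 2√(22230); squaring, (γ^2 - 309)^2 = 4·22230, i.e. γ^4 - 618γ^2 + 95481 - 88920 = 0, i.e. γ^4 - 618γ^2 + 6561 = 0. So γ is a root of x^4 - 618x^2 + 6561. This polynomial is irreducible over Q: it has no rational root (each ±√195 ± √114 is irrational), and any factorization into two quadratics over Q would force √(22230) ∈ Q (pairing opposite roots) or √195, √114 ∈ Q (other pairings), all impossible. Hence [Q(γ):Q] = 4 = [Q(√195, √114):Q], so Q(γ) = Q(√195, √114).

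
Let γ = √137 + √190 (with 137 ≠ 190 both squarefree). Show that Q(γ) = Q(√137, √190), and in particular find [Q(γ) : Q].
[Q(γ) : Q] = 4 (equivalently, Q(γ) = Q(√137, √190))

Obviously Q(γ) ⊆ Q(√137, √190), and [Q(√137, √190):Q] = 4 (since 137, 190 are distinct squarefree integers > 1 with 26030 not a perfect square). To show equality we compute the minimal polynomial of γ. From γ = √137 + √190: γ^2 = 137 + 2√(26030) + 190 = 327 + 2√(26030), so γ^2 - 327 = 2√(26030); squaring, (γ^2 - 327)^2 = 4·26030, i.e. γ^4 - 654γ^2 + 106929 - 104120 = 0, i.e. γ^4 - 654γ^2 + 2809 = 0. So γ is a root of x^4 - 654x^2 + 2809. This polynomial is irreducible over Q: it has no rational root (each ±√137 ± √190 is irrational), and any factorization into two quadratics over Q would force √(26030) ∈ Q (pairing opposite roots) or √137, √190 ∈ Q (other pairings), all impossible. Hence [Q(γ):Q] = 4 = [Q(√137, √190):Q], so Q(γ) = Q(√137, √190).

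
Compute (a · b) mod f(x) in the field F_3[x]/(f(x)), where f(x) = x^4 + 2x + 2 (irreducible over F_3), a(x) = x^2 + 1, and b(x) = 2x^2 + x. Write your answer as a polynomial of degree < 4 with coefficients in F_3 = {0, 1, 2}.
a · b ≡ x^3 + 2x^2 + 2 (mod f(x))

Multiply in F_3[x]: a(x)·b(x) = (x^2 + 1)·(2x^2 + x) = 2x^4 + x^3 + 2x^2 + x. This has degree ≥ 4, so divide by f(x) over F_3: 2x^4 + x^3 + 2x^2 + x = (2)·(x^4 + 2x + 2) + (x^3 + 2x^2 + 2). Hence a·b ≡ x^3 + 2x^2 + 2 (mod f). (F_3[x]/(f) is a field with 3^4 = 81 elements since f is irreducible of degree 4.)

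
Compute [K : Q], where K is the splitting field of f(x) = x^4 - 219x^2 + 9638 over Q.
[K : Q] = 4

Solving the quadratic in x^2: x^2 = (219 ± √(219^2 - 4·9638))/2 = (219 ± √9409)/2 = (219 ± 97)/2, giving x^2 = 61 or x^2 = 158. So f(x) = (x^2 - 61)(x^2 - 158) and the roots of f are ±√61, ±√158. Hence the splitting field is K = Q(√61, √158). Since 61 and 158 are distinct squarefree integers > 1, their product 9638 is not a perfect square, so √158 ∉ Q(√61). By the tower law [K:Q] = [Q(√61,√158):Q(√61)] · [Q(√61):Q] = 2 · 2 = 4.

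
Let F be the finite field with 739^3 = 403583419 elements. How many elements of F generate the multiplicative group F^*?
There are φ(403583418) = 112492800 primitive elements

F_q^* is cyclic of order q - 1 = 403583418. A cyclic group of order m has exactly φ(m) generators. Here m = 403583418 = 2 · 3^3 · 7 · 41 · 26041, so the number of primitive elements is φ(403583418) = 112492800.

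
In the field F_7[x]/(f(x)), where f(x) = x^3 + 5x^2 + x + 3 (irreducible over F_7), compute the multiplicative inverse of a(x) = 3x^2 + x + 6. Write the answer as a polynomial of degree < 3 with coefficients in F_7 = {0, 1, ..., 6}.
a(x)^(-1) ≡ 6x^2 + 6x + 1 (mod f(x))

Since f is irreducible over F_7, F_7[x]/(f) is a field and a(x) ≠ 0 has an inverse. Apply the extended Euclidean algorithm to f(x) and a(x) in F_7[x]: f(x) = (5x)·a(x) + (6x + 3);  a(x) = (4x + 4)·(6x + 3) + (1). The last nonzero remainder is the constant 1 = gcd(f, a) in F_7. Back-substituting through the division chain expresses 1 = s(x)·a(x) + t(x)·f(x) with s(x) ≡ 6x^2 + 6x + 1 (mod f), so a(x)^(-1) ≡ s(x) = 6x^2 + 6x + 1 (mod f). Check: (3x^2 + x + 6)·(6x^2 + 6x + 1) = 4x^4 + 3x^3 + 3x^2 + 2x + 6 ≡ 1 (mod x^3 + 5x^2 + x + 3).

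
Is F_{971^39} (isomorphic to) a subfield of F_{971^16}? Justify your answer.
No: F_{971^39} is not a subfield of F_{971^16}

F_{p^m} embeds in F_{p^n} iff m | n. Here 39 ∤ 16 (since 16 = 0·39 + 16 with remainder 16 ≠ 0), so F_{971^39} is not a subfield of F_{971^16}. Equivalently: if it were, the tower law would give 39 = [F_{971^39}:F_971] dividing [F_{971^16}:F_971] = 16, contradiction.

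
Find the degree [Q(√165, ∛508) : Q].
[Q(√165, ∛508) : Q] = 6

Let L = Q(√165, ∛508). Since Q(√165) ⊂ L and [Q(√165):Q] = 2, the tower law gives 2 | [L:Q]. Likewise Q(∛508) ⊂ L with [Q(∛508):Q] = 3 (because 508 is not a perfect cube), so 3 | [L:Q]. As gcd(2,3) = 1, [L:Q] is divisible by 6. Conversely L is generated over Q by √165 and ∛508, so [L:Q] ≤ 2·3 = 6. Therefore [Q(√165, ∛508) : Q] = 6.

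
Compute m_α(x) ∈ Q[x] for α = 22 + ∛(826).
m_α(x) = x^3 - 66x^2 + 1452x - 11474

Set β = α - 22 = ∛(826), so β^3 = 826. Then (α - 22)^3 - 826 = 0, i.e. α is a root of g(x) = (x - 22)^3 - 826 = x^3 - 66x^2 + 1452x - 11474. Since g(x) = h(x - 22) where h(x) = x^3 - 826, and h is irreducible over Q (because 826 is not a perfect cube, so h has no rational root, and a monic cubic with no rational root is irreducible), g is also irreducible (irreducibility is preserved under the substitution x → x - 22). Hence m_α(x) = x^3 - 66x^2 + 1452x - 11474.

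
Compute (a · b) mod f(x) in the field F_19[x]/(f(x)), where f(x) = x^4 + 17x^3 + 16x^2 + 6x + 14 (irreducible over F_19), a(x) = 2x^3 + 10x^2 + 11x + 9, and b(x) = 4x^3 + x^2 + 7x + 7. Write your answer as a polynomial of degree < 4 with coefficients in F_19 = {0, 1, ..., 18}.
a · b ≡ 8x^3 + 16x^2 + 18x + 1 (mod f(x))

Multiply in F_19[x]: a(x)·b(x) = (2x^3 + 10x^2 + 11x + 9)·(4x^3 + x^2 + 7x + 7) = 8x^6 + 4x^5 + 11x^4 + 17x^3 + 4x^2 + 7x + 6. This has degree ≥ 4, so divide by f(x) over F_19: 8x^6 + 4x^5 + 11x^4 + 17x^3 + 4x^2 + 7x + 6 = (8x^2 + x + 18)·(x^4 + 17x^3 + 16x^2 + 6x + 14) + (8x^3 + 16x^2 + 18x + 1). Hence a·b ≡ 8x^3 + 16x^2 + 18x + 1 (mod f). (F_19[x]/(f) is a field with 19^4 = 130321 elements since f is irreducible of degree 4.)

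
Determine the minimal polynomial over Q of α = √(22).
m_α(x) = x^2 - 22

α satisfies α^2 - 22 = 0, so x^2 - 22 annihilates α. Since d = 22 is squarefree and ≠ 1, it is not a perfect square in Q, so x^2 - 22 has no rational root and is therefore irreducible over Q (a degree-2 polynomial over a field is irreducible iff it has no root). Hence m_α(x) = x^2 - 22.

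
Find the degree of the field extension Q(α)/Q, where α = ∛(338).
[Q(α):Q] = 3

The minimal polynomial of α is x^3 - 338, irreducible over Q since 338 is not a perfect cube (so x^3 - 338 has no rational root). Hence [Q(α):Q] = deg(m_α) = 3.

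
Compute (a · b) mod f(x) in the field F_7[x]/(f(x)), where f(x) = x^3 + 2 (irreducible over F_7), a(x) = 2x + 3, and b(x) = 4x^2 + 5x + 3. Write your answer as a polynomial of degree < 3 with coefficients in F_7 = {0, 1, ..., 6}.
a · b ≡ x^2 (mod f(x))

Multiply in F_7[x]: a(x)·b(x) = (2x + 3)·(4x^2 + 5x + 3) = x^3 + x^2 + 2. This has degree ≥ 3, so divide by f(x) over F_7: x^3 + x^2 + 2 = (1)·(x^3 + 2) + (x^2). Hence a·b ≡ x^2 (mod f). (F_7[x]/(f) is a field with 7^3 = 343 elements since f is irreducible of degree 3.)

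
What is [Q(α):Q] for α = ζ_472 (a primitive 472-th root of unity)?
[Q(α):Q] = 232

The minimal polynomial of ζ_472 over Q is the 472-th cyclotomic polynomial Φ_472(x), which is irreducible over Q and has degree φ(472) = 232. Hence [Q(α):Q] = φ(472) = 232.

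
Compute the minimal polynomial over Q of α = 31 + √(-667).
m_α(x) = x^2 - 62x + 1628

From α - 31 = √(-667), squaring gives (α - 31)^2 = -667, i.e. α^2 - 62α + 961 = -667, so α^2 - 62α + 1628 = 0. The discriminant of x^2 - 62x + 1628 is (-62)^2 - 4·(1628) = 3844 - 6512 = -2668, and 4·(-667) is not a perfect square in Q since -667 is squarefree and ≠ 1. Hence x^2 - 62x + 1628 is irreducible over Q and is the minimal polynomial of α.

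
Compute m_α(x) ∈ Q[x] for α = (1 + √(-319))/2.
m_α(x) = x^2 - x + 80

From 2α - 1 = √(-319), squaring gives (2α - 1)^2 = -319, i.e. 4α^2 - 4α + 1 = -319, so α^2 - α + (1 + 319)/4 = 0. Since -319 ≡ 1 (mod 4), (1 + 319)/4 = 80 ∈ Z. The polynomial x^2 - x + 80 has discriminant 1 - 4·(80) = -319, which is not a perfect square in Q (d = -319 is squarefree and ≠ 1), so x^2 - x + 80 is irreducible over Q. It is the minimal polynomial of α.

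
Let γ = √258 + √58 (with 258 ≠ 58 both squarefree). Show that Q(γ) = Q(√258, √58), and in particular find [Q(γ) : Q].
[Q(γ) : Q] = 4 (equivalently, Q(γ) = Q(√258, √58))

Obviously Q(γ) ⊆ Q(√258, √58), and [Q(√258, √58):Q] = 4 (since 258, 58 are distinct squarefree integers > 1 with 14964 not a perfect square). To show equality we compute the minimal polynomial of γ. From γ = √258 + √58: γ^2 = 258 + 2√(14964) + 58 = 316 + 2√(14964), so γ^2 - 316 = 2√(14964); squaring, (γ^2 - 316)^2 = 4·14964, i.e. γ^4 - 632γ^2 + 99856 - 59856 = 0, i.e. γ^4 - 632γ^2 + 40000 = 0. So γ is a root of x^4 - 632x^2 + 40000. This polynomial is irreducible over Q: it has no rational root (each ±√258 ± √58 is irrational), and any factorization into two quadratics over Q would force √(14964) ∈ Q (pairing opposite roots) or √258, √58 ∈ Q (other pairings), all impossible. Hence [Q(γ):Q] = 4 = [Q(√258, √58):Q], so Q(γ) = Q(√258, √58).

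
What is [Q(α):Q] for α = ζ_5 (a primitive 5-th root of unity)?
[Q(α):Q] = 4

The minimal polynomial of ζ_5 over Q is the 5-th cyclotomic polynomial Φ_5(x), which is irreducible over Q and has degree φ(5) = 4. Hence [Q(α):Q] = φ(5) = 4.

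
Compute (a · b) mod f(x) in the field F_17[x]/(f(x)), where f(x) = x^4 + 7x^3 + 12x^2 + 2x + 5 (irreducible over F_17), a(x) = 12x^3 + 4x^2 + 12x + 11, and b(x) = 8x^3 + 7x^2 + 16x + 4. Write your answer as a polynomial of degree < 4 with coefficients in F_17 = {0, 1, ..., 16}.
a · b ≡ 9x^3 + 13x^2 + 3x + 13 (mod f(x))

Multiply in F_17[x]: a(x)·b(x) = (12x^3 + 4x^2 + 12x + 11)·(8x^3 + 7x^2 + 16x + 4) = 11x^6 + 14x^5 + 10x^4 + 12x^3 + 13x^2 + 3x + 10. This has degree ≥ 4, so divide by f(x) over F_17: 11x^6 + 14x^5 + 10x^4 + 12x^3 + 13x^2 + 3x + 10 = (11x^2 + 5x + 13)·(x^4 + 7x^3 + 12x^2 + 2x + 5) + (9x^3 + 13x^2 + 3x + 13). Hence a·b ≡ 9x^3 + 13x^2 + 3x + 13 (mod f). (F_17[x]/(f) is a field with 17^4 = 83521 elements since f is irreducible of degree 4.)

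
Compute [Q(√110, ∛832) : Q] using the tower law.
[Q(√110, ∛832) : Q] = 6

Let L = Q(√110, ∛832). Since Q(√110) ⊂ L and [Q(√110):Q] = 2, the tower law gives 2 | [L:Q]. Likewise Q(∛832) ⊂ L with [Q(∛832):Q] = 3 (because 832 is not a perfect cube), so 3 | [L:Q]. As gcd(2,3) = 1, [L:Q] is divisible by 6. Conversely L is generated over Q by √110 and ∛832, so [L:Q] ≤ 2·3 = 6. Therefore [Q(√110, ∛832) : Q] = 6.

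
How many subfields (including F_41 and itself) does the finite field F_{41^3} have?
F_{41^3} has 2 subfields

The subfields of F_{p^n} are exactly the fields F_{p^d} for d | n (each is the fixed field of the unique index-d subgroup of Gal(F_{p^n}/F_p) ≅ Z/nZ). The divisors of n = 3 are {1, 3}, giving 2 subfields: F_{41^1}, F_{41^3}.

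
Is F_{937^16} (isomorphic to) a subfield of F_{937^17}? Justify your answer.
No: F_{937^16} is not a subfield of F_{937^17}

F_{p^m} embeds in F_{p^n} iff m | n. Here 16 ∤ 17 (since 17 = 1·16 + 1 with remainder 1 ≠ 0), so F_{937^16} is not a subfield of F_{937^17}. Equivalently: if it were, the tower law would give 16 = [F_{937^16}:F_937] dividing [F_{937^17}:F_937] = 17, contradiction.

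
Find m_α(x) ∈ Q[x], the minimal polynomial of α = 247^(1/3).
m_α(x) = x^3 - 247

α satisfies α^3 = 247, so x^3 - 247 annihilates α. By the rational root test, a rational root p/q (in lowest terms) of x^3 - 247 would satisfy p^3 = 247 q^3, forcing q = 1 and p^3 = 247; but 247 is not a perfect cube, contradiction. A monic cubic over Q with no rational root is irreducible (any nontrivial factorization would include a linear factor). Hence x^3 - 247 is the minimal polynomial of α, and in particular [Q(α):Q] = 3.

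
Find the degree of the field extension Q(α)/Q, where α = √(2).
[Q(α):Q] = 2

[Q(α):Q] equals the degree of the minimal polynomial of α. Here α^2 = 2 and x^2 - 2 is irreducible (d = 2 is squarefree, ≠ 1, hence not a square), so deg(m_α) = 2. Thus [Q(α):Q] = 2.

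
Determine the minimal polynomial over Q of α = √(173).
m_α(x) = x^2 - 173

α satisfies α^2 - 173 = 0, so x^2 - 173 annihilates α. Since d = 173 is squarefree and ≠ 1, it is not a perfect square in Q, so x^2 - 173 has no rational root and is therefore irreducible over Q (a degree-2 polynomial over a field is irreducible iff it has no root). Hence m_α(x) = x^2 - 173.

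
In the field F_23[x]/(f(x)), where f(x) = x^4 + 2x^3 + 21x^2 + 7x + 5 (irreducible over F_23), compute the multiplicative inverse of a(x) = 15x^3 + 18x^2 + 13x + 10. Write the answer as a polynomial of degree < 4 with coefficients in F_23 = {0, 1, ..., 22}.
a(x)^(-1) ≡ 16x^3 + 14x^2 + x + 18 (mod f(x))

Since f is irreducible over F_23, F_23[x]/(f) is a field and a(x) ≠ 0 has an inverse. Apply the extended Euclidean algorithm to f(x) and a(x) in F_23[x]: f(x) = (20x + 16)·a(x) + (2x^2 + 13x + 6);  a(x) = (19x + 12)·(2x^2 + 13x + 6) + (19x + 7);  (2x^2 + 13x + 6) = (11x + 16)·(19x + 7) + (9). The last nonzero remainder is the constant 9 = gcd(f, a) in F_23. Back-substituting through the division chain expresses 9 = s(x)·a(x) + t(x)·f(x) with s(x) ≡ 6x^3 + 11x^2 + 9x + 1 (mod f), so (6x^3 + 11x^2 + 9x + 1)·a(x) ≡ 9 (mod f). Multiplying by 9^(-1) ≡ 18 in F_23 gives a(x)^(-1) ≡ 18·(6x^3 + 11x^2 + 9x + 1) ≡ 16x^3 + 14x^2 + x + 18 (mod f). Check: (15x^3 + 18x^2 + 13x + 10)·(16x^3 + 14x^2 + x + 18) = 10x^6 + 15x^5 + 15x^4 + 9x^3 + 17x^2 + 14x + 19 ≡ 1 (mod x^4 + 2x^3 + 21x^2 + 7x + 5).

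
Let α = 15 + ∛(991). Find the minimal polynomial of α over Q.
m_α(x) = x^3 - 45x^2 + 675x - 4366

Set β = α - 15 = ∛(991), so β^3 = 991. Then (α - 15)^3 - 991 = 0, i.e. α is a root of g(x) = (x - 15)^3 - 991 = x^3 - 45x^2 + 675x - 4366. Since g(x) = h(x - 15) where h(x) = x^3 - 991, and h is irreducible over Q (because 991 is not a perfect cube, so h has no rational root, and a monic cubic with no rational root is irreducible), g is also irreducible (irreducibility is preserved under the substitution x → x - 15). Hence m_α(x) = x^3 - 45x^2 + 675x - 4366.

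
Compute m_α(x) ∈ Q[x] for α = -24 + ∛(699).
m_α(x) = x^3 + 72x^2 + 1728x + 13125

Set β = α + 24 = ∛(699), so β^3 = 699. Then (α + 24)^3 - 699 = 0, i.e. α is a root of g(x) = (x + 24)^3 - 699 = x^3 + 72x^2 + 1728x + 13125. Since g(x) = h(x + 24) where h(x) = x^3 - 699, and h is irreducible over Q (because 699 is not a perfect cube, so h has no rational root, and a monic cubic with no rational root is irreducible), g is also irreducible (irreducibility is preserved under the substitution x → x + 24). Hence m_α(x) = x^3 + 72x^2 + 1728x + 13125.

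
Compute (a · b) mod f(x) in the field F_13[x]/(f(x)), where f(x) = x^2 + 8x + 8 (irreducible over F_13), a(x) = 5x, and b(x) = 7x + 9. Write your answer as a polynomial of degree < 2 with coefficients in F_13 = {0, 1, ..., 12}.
a · b ≡ 12x + 6 (mod f(x))

Multiply in F_13[x]: a(x)·b(x) = (5x)·(7x + 9) = 9x^2 + 6x. This has degree ≥ 2, so divide by f(x) over F_13: 9x^2 + 6x = (9)·(x^2 + 8x + 8) + (12x + 6). Hence a·b ≡ 12x + 6 (mod f). (F_13[x]/(f) is a field with 13^2 = 169 elements since f is irreducible of degree 2.)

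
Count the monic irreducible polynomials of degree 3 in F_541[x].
There are 52779960 monic irreducible polynomials of degree 3 over F_541

Each element of F_{541^3} that lies in no proper subfield is a root of exactly one monic irreducible of degree 3 over F_541, and each such polynomial has 3 distinct roots in F_{541^3}. By Möbius inversion the count is N_541(3) = (1/3) Σ_{d|3} μ(3/d) · 541^d = (1/3)(μ(3)·541^1 + μ(1)·541^3) = 158339880/3 = 52779960.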